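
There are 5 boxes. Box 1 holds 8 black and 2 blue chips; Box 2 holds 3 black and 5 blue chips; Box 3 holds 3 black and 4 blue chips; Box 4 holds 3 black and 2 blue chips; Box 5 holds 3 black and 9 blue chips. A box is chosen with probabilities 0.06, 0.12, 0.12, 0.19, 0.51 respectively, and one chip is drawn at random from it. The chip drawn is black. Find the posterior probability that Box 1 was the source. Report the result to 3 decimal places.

P(black|Box 1) = 0.8; P(black|Box 2) = 0.375; P(black|Box 3) = 0.4286; P(black|Box 4) = 0.6; P(black|Box 5) = 0.25.
Prior × likelihood for each source: 0.06·0.8=0.04800, 0.12·0.375=0.04500, 0.12·0.4286=0.05143, 0.19·0.6=0.1140, 0.51·0.25=0.1275. Summing gives P(black) = 0.38593.
P(Box 1 | black) = 0.04800 / 0.38593 = 0.124.

Posterior probability ≈ 0.124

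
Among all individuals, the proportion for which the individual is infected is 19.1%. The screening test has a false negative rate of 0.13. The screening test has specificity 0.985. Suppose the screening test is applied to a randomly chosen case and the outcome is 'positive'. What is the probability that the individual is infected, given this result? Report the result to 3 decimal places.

Let H be the event that the individual is infected. P(H) = 0.191, so P(¬H) = 0.809. With E the 'positive' result, P(E|H) = 0.87 and P(E|¬H) = 0.015.
P(E) = 0.87·0.191 + 0.015·0.809 = 0.16617 + 0.012135 = 0.17831.
By Bayes' theorem, P(H|E) = 0.16617 / 0.17831 = 0.932.

P(H | E) ≈ 0.932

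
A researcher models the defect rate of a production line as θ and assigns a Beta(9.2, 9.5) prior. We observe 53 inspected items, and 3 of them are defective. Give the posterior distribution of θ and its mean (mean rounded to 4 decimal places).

The binomial likelihood is conjugate to the Beta prior: with 3 successes and 50 failures, the posterior is Beta(9.2+3, 9.5+50) = Beta(12.2, 59.5).
Posterior mean = α/(α+β) = 12.2/71.7 = 0.1702.

Posterior: Beta(12.2, 59.5); mean ≈ 0.1702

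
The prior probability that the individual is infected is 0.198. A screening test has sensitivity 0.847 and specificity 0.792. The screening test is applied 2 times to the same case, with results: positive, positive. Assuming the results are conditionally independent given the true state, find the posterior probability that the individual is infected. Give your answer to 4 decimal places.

Let H be the event that the individual is infected; start with P(H) = 0.198. P('positive'|H) = 0.847, P('positive'|¬H) = 0.208.
Update on result 1 ('positive'): P(H) ← 0.847·0.1980 / (0.847·0.1980 + 0.208·0.8020) = 0.16771/0.33452 = 0.5013.
Update on result 2 ('positive'): P(H) ← 0.847·0.5013 / (0.847·0.5013 + 0.208·0.4987) = 0.42463/0.52835 = 0.8037.

Posterior P(H) ≈ 0.8037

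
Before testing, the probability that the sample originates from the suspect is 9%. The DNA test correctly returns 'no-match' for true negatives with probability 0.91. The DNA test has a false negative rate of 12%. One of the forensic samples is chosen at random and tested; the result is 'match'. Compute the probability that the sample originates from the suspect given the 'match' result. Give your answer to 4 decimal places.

P(H | E) ≈ 0.4916

Write H for 'the sample originates from the suspect'. Prior odds H:¬H = 0.09/0.91 = 0.098901. For the 'match' outcome, the likelihood ratio is 0.88/0.09 = 9.7778.
Posterior odds = 0.098901 × 9.7778 = 0.96703, so P(H|E) = 0.96703/(1+0.96703) = 0.4916.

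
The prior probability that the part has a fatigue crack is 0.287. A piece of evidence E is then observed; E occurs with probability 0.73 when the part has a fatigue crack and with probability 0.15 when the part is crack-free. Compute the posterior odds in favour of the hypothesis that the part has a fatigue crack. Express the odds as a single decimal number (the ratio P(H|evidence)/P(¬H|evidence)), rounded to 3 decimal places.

Prior odds = 0.287/(1−0.287) = 0.40252. In log-odds, ln(0.40252) = -0.91000.
Add log likelihood ratio: ln(4.8667) = 1.5824.
Posterior log-odds = 0.67241, so posterior odds = exp(0.67241) = 1.9590.

Posterior odds ≈ 1.959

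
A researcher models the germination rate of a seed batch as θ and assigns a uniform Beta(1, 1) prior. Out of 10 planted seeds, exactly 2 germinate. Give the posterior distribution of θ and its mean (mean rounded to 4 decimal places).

The binomial likelihood is conjugate to the Beta prior: with 2 successes and 8 failures, the posterior is Beta(1+2, 1+8) = Beta(3, 9).
Posterior mean = α/(α+β) = 3/12 = 0.2500.

Posterior: Beta(3, 9); mean ≈ 0.2500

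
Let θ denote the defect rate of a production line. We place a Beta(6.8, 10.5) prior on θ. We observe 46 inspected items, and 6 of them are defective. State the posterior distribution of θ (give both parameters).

Posterior: Beta(12.8, 50.5)

The binomial likelihood is conjugate to the Beta prior: with 6 successes and 40 failures, the posterior is Beta(6.8+6, 10.5+40) = Beta(12.8, 50.5).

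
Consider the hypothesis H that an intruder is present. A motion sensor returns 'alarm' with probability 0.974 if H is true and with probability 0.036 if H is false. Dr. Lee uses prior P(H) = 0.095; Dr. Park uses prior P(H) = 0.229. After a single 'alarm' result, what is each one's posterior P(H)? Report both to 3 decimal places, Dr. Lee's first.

Dr. Lee: 0.740; Dr. Park: 0.889

The likelihood ratio for an 'alarm' result is 0.974/0.036 = 27.056.
Dr. Lee: prior odds 0.095/0.905 = 0.10497; posterior odds 2.8401; posterior probability 0.740.
Dr. Park: prior odds 0.229/0.771 = 0.29702; posterior odds 8.0360; posterior probability 0.889.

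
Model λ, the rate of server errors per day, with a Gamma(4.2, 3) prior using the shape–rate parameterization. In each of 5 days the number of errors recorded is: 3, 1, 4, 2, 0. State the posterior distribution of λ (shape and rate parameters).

The Poisson likelihood adds the total count to the shape and the number of exposure periods to the rate. Here ∑xᵢ = 10 and n = 5, so shape 4.2→14.2 and rate 3→8.

Posterior: Gamma(shape=14.2, rate=8)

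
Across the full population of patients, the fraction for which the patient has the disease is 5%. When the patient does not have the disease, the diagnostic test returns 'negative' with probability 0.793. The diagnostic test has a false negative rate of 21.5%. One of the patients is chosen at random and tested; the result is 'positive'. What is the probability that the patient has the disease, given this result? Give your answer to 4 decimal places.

Write H for 'the patient has the disease'. Prior odds H:¬H = 0.05/0.95 = 0.052632. For the 'positive' outcome, the likelihood ratio is 0.785/0.207 = 3.7923.
Posterior odds = 0.052632 × 3.7923 = 0.19959, so P(H|E) = 0.19959/(1+0.19959) = 0.1664.

P(H | E) ≈ 0.1664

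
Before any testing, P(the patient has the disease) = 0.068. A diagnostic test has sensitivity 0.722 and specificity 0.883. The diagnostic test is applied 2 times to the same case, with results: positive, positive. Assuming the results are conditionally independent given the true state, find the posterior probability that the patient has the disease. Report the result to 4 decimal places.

With H the event that the patient has the disease, the joint likelihood of the observed sequence is P(data|H) = 0.722·0.722 = 0.52128 and P(data|¬H) = 0.117·0.117 = 0.013689.
Bayes: P(H|data) = 0.068·0.52128 / (0.068·0.52128 + 0.932·0.013689) = 0.035447/0.048205 = 0.7353.

Posterior P(H) ≈ 0.7353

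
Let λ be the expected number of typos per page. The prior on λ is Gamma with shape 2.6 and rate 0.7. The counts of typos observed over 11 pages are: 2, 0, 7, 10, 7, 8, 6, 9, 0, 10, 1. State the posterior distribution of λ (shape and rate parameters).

Total count ∑xᵢ = 60 over n = 11 pages.
Gamma is conjugate to the Poisson likelihood: posterior is Gamma(shape = 2.6+60 = 62.6, rate = 0.7+11 = 11.7).

Posterior: Gamma(shape=62.6, rate=11.7)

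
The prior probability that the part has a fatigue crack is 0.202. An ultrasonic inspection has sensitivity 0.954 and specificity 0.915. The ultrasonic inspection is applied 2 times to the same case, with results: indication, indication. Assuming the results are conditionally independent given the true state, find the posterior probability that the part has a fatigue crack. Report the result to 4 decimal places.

Let H be the event that the part has a fatigue crack; start with P(H) = 0.202. P('indication'|H) = 0.954, P('indication'|¬H) = 0.085.
Update on result 1 ('indication'): P(H) ← 0.954·0.2020 / (0.954·0.2020 + 0.085·0.7980) = 0.19271/0.26054 = 0.7397.
Update on result 2 ('indication'): P(H) ← 0.954·0.7397 / (0.954·0.7397 + 0.085·0.2603) = 0.70563/0.72776 = 0.9696.

Posterior P(H) ≈ 0.9696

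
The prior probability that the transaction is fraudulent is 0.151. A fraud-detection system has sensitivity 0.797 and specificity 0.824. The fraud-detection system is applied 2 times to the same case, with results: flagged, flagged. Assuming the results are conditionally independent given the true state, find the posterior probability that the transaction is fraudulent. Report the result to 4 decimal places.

Posterior P(H) ≈ 0.7848

Let H be the event that the transaction is fraudulent; start with P(H) = 0.151. P('flagged'|H) = 0.797, P('flagged'|¬H) = 0.176.
Update on result 1 ('flagged'): P(H) ← 0.797·0.1510 / (0.797·0.1510 + 0.176·0.8490) = 0.12035/0.26977 = 0.4461.
Update on result 2 ('flagged'): P(H) ← 0.797·0.4461 / (0.797·0.4461 + 0.176·0.5539) = 0.35555/0.45303 = 0.7848.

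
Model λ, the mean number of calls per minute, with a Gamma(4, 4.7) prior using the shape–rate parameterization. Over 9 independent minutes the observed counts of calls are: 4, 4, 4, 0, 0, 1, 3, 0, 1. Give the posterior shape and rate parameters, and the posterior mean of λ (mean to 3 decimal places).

Posterior: Gamma(shape=21, rate=13.7); mean ≈ 1.533

Total count ∑xᵢ = 17 over n = 9 minutes.
Gamma is conjugate to the Poisson likelihood: posterior is Gamma(shape = 4+17 = 21, rate = 4.7+9 = 13.7).
Posterior mean = shape/rate = 21/13.7 = 1.533.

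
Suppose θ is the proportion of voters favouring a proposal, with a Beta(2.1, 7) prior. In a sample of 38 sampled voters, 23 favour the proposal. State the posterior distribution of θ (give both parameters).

Observing 23 successes and 15 failures updates Beta(2.1, 7) by adding the success and failure counts to the two shape parameters: α = 2.1+23 = 25.1, β = 7+15 = 22.

Posterior: Beta(25.1, 22)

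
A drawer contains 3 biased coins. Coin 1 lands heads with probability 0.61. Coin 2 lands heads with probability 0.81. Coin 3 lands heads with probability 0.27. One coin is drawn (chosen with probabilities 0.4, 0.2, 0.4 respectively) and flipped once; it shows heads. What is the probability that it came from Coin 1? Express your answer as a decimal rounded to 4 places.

Tabulate prior·likelihood by source: [1] prior 0.4, lik 0.61, product 0.2440; [2] prior 0.2, lik 0.81, product 0.1620; [3] prior 0.4, lik 0.27, product 0.1080.
Normalizing constant = 0.51400; the posterior for Coin 1 is its product over the sum, 0.2440/0.51400 = 0.4747.

Posterior probability ≈ 0.4747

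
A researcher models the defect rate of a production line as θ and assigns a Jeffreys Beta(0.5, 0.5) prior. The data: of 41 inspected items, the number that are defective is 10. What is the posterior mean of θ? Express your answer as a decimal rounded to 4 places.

Posterior mean ≈ 0.2500

Observing 10 successes and 31 failures updates Beta(0.5, 0.5) by adding the success and failure counts to the two shape parameters: α = 0.5+10 = 10.5, β = 0.5+31 = 31.5.
Posterior mean = α/(α+β) = 10.5/42 = 0.2500.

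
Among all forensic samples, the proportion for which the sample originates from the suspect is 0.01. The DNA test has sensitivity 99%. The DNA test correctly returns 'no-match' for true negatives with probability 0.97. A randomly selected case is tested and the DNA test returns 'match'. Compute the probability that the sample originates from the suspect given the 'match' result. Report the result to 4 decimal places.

Let H be the event that the sample originates from the suspect. P(H) = 0.01, so P(¬H) = 0.99. With E the 'match' result, P(E|H) = 0.99 and P(E|¬H) = 0.03.
P(E) = 0.99·0.01 + 0.03·0.99 = 0.0099000 + 0.029700 = 0.039600.
By Bayes' theorem, P(H|E) = 0.0099000 / 0.039600 = 0.2500.

P(H | E) ≈ 0.2500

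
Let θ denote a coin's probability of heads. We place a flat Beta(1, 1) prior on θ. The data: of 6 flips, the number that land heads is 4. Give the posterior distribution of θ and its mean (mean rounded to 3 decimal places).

The binomial likelihood is conjugate to the Beta prior: with 4 successes and 2 failures, the posterior is Beta(1+4, 1+2) = Beta(5, 3).
E[θ | data] = 5/(5+3) = 0.625.

Posterior: Beta(5, 3); mean ≈ 0.625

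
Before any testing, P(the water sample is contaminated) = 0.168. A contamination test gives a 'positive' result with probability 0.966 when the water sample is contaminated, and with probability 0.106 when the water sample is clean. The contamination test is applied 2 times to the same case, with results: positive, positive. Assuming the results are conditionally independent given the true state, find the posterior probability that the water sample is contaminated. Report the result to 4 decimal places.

Posterior P(H) ≈ 0.9437

With H the event that the water sample is contaminated, the joint likelihood of the observed sequence is P(data|H) = 0.966·0.966 = 0.93316 and P(data|¬H) = 0.106·0.106 = 0.011236.
Bayes: P(H|data) = 0.168·0.93316 / (0.168·0.93316 + 0.832·0.011236) = 0.15677/0.16612 = 0.9437.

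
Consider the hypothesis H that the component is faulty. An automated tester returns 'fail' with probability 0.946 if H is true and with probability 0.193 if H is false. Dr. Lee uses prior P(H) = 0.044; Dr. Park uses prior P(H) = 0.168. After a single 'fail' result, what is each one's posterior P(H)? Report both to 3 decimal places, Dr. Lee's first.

Dr. Lee: 0.184; Dr. Park: 0.497

The likelihood ratio for a 'fail' result is 0.946/0.193 = 4.9016.
Dr. Lee: prior odds 0.044/0.956 = 0.046025; posterior odds 0.22559; posterior probability 0.184.
Dr. Park: prior odds 0.168/0.832 = 0.20192; posterior odds 0.98974; posterior probability 0.497.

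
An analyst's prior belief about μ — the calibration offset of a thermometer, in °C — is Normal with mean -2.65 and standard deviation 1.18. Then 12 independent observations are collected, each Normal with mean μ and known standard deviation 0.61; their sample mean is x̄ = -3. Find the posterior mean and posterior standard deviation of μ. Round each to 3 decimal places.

Posterior mean ≈ -2.992; posterior SD ≈ 0.174

With known σ, the Normal prior is conjugate. Weight on the data is w = (n/σ²)/(n/σ² + 1/τ₀²) = 32.2494/(32.2494+0.718184) = 0.97822.
Posterior mean = w·x̄ + (1−w)·μ₀ = 0.97822·-3 + 0.021785·-2.65 = -2.992. Posterior variance = 1/(32.2494+0.718184) = 0.0303328, so SD = 0.174.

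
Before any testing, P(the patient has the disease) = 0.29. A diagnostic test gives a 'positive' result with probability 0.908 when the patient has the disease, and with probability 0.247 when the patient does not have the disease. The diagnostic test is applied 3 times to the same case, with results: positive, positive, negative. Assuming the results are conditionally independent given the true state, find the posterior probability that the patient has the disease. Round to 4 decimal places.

Posterior P(H) ≈ 0.4028

Let H be the event that the patient has the disease; start with P(H) = 0.29. P('positive'|H) = 0.908, P('positive'|¬H) = 0.247.
Update on result 1 ('positive'): P(H) ← 0.908·0.2900 / (0.908·0.2900 + 0.247·0.7100) = 0.26332/0.43869 = 0.6002.
Update on result 2 ('positive'): P(H) ← 0.908·0.6002 / (0.908·0.6002 + 0.247·0.3998) = 0.54502/0.64376 = 0.8466.
Update on result 3 ('negative'): P(H) ← 0.092·0.8466 / (0.092·0.8466 + 0.753·0.1534) = 0.077889/0.19338 = 0.4028.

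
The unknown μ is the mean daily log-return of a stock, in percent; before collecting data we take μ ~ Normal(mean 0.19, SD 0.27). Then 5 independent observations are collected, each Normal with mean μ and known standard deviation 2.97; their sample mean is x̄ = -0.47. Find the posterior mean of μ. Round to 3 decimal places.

With known σ, the Normal prior is conjugate. Weight on the data is w = (n/σ²)/(n/σ² + 1/τ₀²) = 0.566836/(0.566836+13.7174) = 0.039683.
Posterior mean = w·x̄ + (1−w)·μ₀ = 0.039683·-0.47 + 0.96032·0.19 = 0.164.

Posterior mean ≈ 0.164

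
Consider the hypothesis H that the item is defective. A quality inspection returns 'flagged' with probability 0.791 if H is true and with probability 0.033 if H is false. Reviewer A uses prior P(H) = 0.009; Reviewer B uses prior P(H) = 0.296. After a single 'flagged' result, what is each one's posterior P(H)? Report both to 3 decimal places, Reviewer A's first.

Reviewer A: 0.179; Reviewer B: 0.910

The likelihood ratio for a 'flagged' result is 0.791/0.033 = 23.970.
Reviewer A: prior odds 0.009/0.991 = 0.0090817; posterior odds 0.21769; posterior probability 0.179.
Reviewer B: prior odds 0.296/0.704 = 0.42045; posterior odds 10.078; posterior probability 0.910.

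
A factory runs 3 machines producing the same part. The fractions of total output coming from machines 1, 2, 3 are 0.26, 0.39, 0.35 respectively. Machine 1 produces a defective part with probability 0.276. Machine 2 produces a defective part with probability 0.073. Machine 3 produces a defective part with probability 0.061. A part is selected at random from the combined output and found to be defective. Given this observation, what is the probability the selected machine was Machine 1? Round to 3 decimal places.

Posterior probability ≈ 0.590

P(defective|M1) = 0.276; P(defective|M2) = 0.073; P(defective|M3) = 0.061.
Prior × likelihood for each source: 0.26·0.276=0.07176, 0.39·0.073=0.02847, 0.35·0.061=0.02135. Summing gives P(defective) = 0.12158.
P(Machine 1 | defective) = 0.07176 / 0.12158 = 0.590.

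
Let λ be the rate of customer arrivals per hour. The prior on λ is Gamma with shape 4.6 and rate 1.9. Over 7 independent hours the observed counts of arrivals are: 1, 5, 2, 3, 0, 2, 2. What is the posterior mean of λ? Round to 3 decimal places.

Posterior mean ≈ 2.202

Total count ∑xᵢ = 15 over n = 7 hours.
Gamma is conjugate to the Poisson likelihood: posterior is Gamma(shape = 4.6+15 = 19.6, rate = 1.9+7 = 8.9).
Posterior mean = shape/rate = 19.6/8.9 = 2.202.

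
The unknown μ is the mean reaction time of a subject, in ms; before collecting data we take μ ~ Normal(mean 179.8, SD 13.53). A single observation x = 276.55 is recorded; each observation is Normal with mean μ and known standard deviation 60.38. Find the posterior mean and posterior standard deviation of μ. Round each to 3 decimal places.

Posterior mean ≈ 184.426; posterior SD ≈ 13.203

Prior precision 1/τ₀² = 1/13.53² = 0.00546266; data precision n/σ² = 1/60.38² = 0.00027429.
Posterior precision = 0.00546266 + 0.00027429 = 0.00573696, giving posterior SD = 1/√0.00573696 = 13.203.
Posterior mean = (0.00546266·179.8 + 0.00027429·276.55) / 0.00573696 = 184.426.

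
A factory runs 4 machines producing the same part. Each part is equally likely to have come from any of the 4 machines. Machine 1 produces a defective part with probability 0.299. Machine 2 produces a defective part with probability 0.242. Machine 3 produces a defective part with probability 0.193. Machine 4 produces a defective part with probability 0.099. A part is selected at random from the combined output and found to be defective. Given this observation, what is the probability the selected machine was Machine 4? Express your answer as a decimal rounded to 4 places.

Tabulate prior·likelihood by source: [1] prior 0.25, lik 0.299, product 0.07475; [2] prior 0.25, lik 0.242, product 0.06050; [3] prior 0.25, lik 0.193, product 0.04825; [4] prior 0.25, lik 0.099, product 0.02475.
Normalizing constant = 0.20825; the posterior for Machine 4 is its product over the sum, 0.02475/0.20825 = 0.1188.

Posterior probability ≈ 0.1188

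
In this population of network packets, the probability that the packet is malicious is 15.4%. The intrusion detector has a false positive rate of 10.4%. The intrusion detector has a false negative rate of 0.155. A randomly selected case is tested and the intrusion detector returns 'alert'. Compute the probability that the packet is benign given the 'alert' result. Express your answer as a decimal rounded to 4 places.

P(¬H | E) ≈ 0.4034

Write H for 'the packet is malicious'. Prior odds H:¬H = 0.154/0.846 = 0.18203. For the 'alert' outcome, the likelihood ratio is 0.845/0.104 = 8.1250.
Posterior odds = 0.18203 × 8.1250 = 1.4790, so P(H|E) = 1.4790/(1+1.4790) = 0.5966. Then P(¬H|E) = 1 − 0.5966 = 0.4034.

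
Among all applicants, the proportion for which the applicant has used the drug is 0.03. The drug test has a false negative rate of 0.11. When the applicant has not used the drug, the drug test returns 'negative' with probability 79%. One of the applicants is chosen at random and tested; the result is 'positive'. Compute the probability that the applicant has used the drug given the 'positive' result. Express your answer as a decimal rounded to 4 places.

P(H | E) ≈ 0.1159

Let H be the event that the applicant has used the drug. P(H) = 0.03, so P(¬H) = 0.97. With E the 'positive' result, P(E|H) = 0.89 and P(E|¬H) = 0.21.
P(E) = 0.89·0.03 + 0.21·0.97 = 0.026700 + 0.20370 = 0.23040.
By Bayes' theorem, P(H|E) = 0.026700 / 0.23040 = 0.1159.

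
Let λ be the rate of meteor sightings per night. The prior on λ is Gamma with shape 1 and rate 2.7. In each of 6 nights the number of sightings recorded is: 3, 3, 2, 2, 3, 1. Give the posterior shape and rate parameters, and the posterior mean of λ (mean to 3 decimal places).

The Poisson likelihood adds the total count to the shape and the number of exposure periods to the rate. Here ∑xᵢ = 14 and n = 6, so shape 1→15 and rate 2.7→8.7.
E[λ | data] = 15/8.7 = 1.724.

Posterior: Gamma(shape=15, rate=8.7); mean ≈ 1.724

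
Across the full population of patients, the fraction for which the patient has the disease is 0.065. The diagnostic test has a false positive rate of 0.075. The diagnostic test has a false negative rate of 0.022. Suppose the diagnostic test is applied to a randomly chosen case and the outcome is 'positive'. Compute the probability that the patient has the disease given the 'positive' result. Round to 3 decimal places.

Let H be the event that the patient has the disease. P(H) = 0.065, so P(¬H) = 0.935. With E the 'positive' result, P(E|H) = 0.978 and P(E|¬H) = 0.075.
P(E) = 0.978·0.065 + 0.075·0.935 = 0.063570 + 0.070125 = 0.13370.
By Bayes' theorem, P(H|E) = 0.063570 / 0.13370 = 0.475.

P(H | E) ≈ 0.475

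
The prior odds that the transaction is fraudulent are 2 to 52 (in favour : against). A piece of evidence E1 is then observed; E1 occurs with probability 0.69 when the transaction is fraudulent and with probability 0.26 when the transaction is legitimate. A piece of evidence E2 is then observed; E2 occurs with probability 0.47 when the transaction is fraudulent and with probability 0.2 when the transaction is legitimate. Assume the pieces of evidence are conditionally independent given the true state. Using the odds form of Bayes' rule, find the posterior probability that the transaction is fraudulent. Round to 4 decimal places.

Prior odds = 2/52 = 0.038462.
Likelihood ratio for E1 = 0.69/0.26 = 2.6538.
Likelihood ratio for E2 = 0.47/0.2 = 2.3500.
Posterior odds = prior odds × LR₁ × LR₂ = 0.23987.
Posterior probability = odds/(1+odds) = 0.23987/1.2399 = 0.1935.

Posterior probability ≈ 0.1935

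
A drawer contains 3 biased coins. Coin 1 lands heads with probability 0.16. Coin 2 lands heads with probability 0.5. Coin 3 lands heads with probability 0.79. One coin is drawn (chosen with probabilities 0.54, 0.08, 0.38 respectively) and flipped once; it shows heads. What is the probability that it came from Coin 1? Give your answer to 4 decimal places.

Posterior probability ≈ 0.2025

P(heads|C1) = 0.16; P(heads|C2) = 0.5; P(heads|C3) = 0.79.
Prior × likelihood for each source: 0.54·0.16=0.08640, 0.08·0.5=0.04000, 0.38·0.79=0.3002. Summing gives P(heads) = 0.42660.
P(Coin 1 | heads) = 0.08640 / 0.42660 = 0.2025.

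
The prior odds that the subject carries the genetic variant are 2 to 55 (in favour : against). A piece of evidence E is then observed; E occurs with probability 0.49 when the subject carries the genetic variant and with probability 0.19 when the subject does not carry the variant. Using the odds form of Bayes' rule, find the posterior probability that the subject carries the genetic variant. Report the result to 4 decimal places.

Posterior probability ≈ 0.0857

Prior odds = 2/55 = 0.036364. In log-odds, ln(0.036364) = -3.3142.
Add log likelihood ratio: ln(2.5789) = 0.94738.
Posterior log-odds = -2.3668, so posterior odds = exp(-2.3668) = 0.093780. Converting, P(H|E) = 0.093780/1.0938 = 0.0857.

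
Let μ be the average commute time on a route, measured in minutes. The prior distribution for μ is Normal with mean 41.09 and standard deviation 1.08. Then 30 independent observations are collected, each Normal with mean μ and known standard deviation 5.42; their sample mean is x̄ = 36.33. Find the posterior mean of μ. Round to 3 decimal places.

Posterior mean ≈ 38.502

With known σ, the Normal prior is conjugate. Weight on the data is w = (n/σ²)/(n/σ² + 1/τ₀²) = 1.02123/(1.02123+0.857339) = 0.54362.
Posterior mean = w·x̄ + (1−w)·μ₀ = 0.54362·36.33 + 0.45638·41.09 = 38.502.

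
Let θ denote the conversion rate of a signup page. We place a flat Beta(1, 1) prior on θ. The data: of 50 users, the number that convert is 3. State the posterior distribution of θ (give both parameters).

Posterior: Beta(4, 48)

Observing 3 successes and 47 failures updates Beta(1, 1) by adding the success and failure counts to the two shape parameters: α = 1+3 = 4, β = 1+47 = 48.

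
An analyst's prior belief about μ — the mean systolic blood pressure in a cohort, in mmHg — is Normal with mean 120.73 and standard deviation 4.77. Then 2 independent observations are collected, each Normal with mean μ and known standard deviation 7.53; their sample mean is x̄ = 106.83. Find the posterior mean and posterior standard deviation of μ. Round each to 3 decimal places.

With known σ, the Normal prior is conjugate. Weight on the data is w = (n/σ²)/(n/σ² + 1/τ₀²) = 0.0352728/(0.0352728+0.0439504) = 0.44523.
Posterior mean = w·x̄ + (1−w)·μ₀ = 0.44523·106.83 + 0.55477·120.73 = 114.541. Posterior variance = 1/(0.0352728+0.0439504) = 12.6226, so SD = 3.553.

Posterior mean ≈ 114.541; posterior SD ≈ 3.553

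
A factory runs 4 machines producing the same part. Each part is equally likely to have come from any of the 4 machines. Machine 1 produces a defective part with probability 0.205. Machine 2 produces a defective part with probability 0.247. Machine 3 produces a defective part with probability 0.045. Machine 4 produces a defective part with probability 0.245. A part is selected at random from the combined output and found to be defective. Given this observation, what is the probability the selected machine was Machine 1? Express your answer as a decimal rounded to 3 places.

P(defective|M1) = 0.205; P(defective|M2) = 0.247; P(defective|M3) = 0.045; P(defective|M4) = 0.245.
Prior × likelihood for each source: 0.25·0.205=0.05125, 0.25·0.247=0.06175, 0.25·0.045=0.01125, 0.25·0.245=0.06125. Summing gives P(defective) = 0.18550.
P(Machine 1 | defective) = 0.05125 / 0.18550 = 0.276.

Posterior probability ≈ 0.276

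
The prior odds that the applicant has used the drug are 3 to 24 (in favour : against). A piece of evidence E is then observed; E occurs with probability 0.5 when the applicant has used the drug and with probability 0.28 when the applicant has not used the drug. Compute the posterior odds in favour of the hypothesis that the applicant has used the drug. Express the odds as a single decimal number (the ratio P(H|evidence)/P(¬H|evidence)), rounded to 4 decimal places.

Prior odds = 3/24 = 0.12500. In log-odds, ln(0.12500) = -2.0794.
Add log likelihood ratio: ln(1.7857) = 0.57982.
Posterior log-odds = -1.4996, so posterior odds = exp(-1.4996) = 0.22321.

Posterior odds ≈ 0.2232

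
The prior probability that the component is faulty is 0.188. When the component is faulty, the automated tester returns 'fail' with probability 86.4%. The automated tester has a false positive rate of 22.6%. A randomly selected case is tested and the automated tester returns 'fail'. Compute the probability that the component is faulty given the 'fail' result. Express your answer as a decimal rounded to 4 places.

Let H be the event that the component is faulty. P(H) = 0.188, so P(¬H) = 0.812. With E the 'fail' result, P(E|H) = 0.864 and P(E|¬H) = 0.226.
P(E) = 0.864·0.188 + 0.226·0.812 = 0.16243 + 0.18351 = 0.34594.
By Bayes' theorem, P(H|E) = 0.16243 / 0.34594 = 0.4695.

P(H | E) ≈ 0.4695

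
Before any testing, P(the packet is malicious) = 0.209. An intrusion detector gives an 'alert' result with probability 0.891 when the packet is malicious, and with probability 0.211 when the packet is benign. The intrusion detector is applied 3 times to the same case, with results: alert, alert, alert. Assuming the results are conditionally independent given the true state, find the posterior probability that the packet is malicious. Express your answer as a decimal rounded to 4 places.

Posterior P(H) ≈ 0.9521

With H the event that the packet is malicious, the joint likelihood of the observed sequence is P(data|H) = 0.891·0.891·0.891 = 0.70735 and P(data|¬H) = 0.211·0.211·0.211 = 0.0093939.
Bayes: P(H|data) = 0.209·0.70735 / (0.209·0.70735 + 0.791·0.0093939) = 0.14784/0.15527 = 0.9521.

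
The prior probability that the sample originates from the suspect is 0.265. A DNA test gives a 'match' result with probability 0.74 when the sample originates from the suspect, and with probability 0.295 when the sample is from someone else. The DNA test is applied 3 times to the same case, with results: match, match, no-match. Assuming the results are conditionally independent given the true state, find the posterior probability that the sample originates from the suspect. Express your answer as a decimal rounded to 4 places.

Posterior P(H) ≈ 0.4555

With H the event that the sample originates from the suspect, the joint likelihood of the observed sequence is P(data|H) = 0.74·0.74·0.26 = 0.14238 and P(data|¬H) = 0.295·0.295·0.705 = 0.061353.
Bayes: P(H|data) = 0.265·0.14238 / (0.265·0.14238 + 0.735·0.061353) = 0.037730/0.082824 = 0.4555.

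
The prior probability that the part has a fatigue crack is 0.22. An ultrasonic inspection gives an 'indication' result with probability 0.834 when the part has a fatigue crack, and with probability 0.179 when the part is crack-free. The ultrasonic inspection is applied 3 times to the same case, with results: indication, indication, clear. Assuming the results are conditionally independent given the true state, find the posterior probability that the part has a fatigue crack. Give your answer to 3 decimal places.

Posterior P(H) ≈ 0.553

With H the event that the part has a fatigue crack, the joint likelihood of the observed sequence is P(data|H) = 0.834·0.834·0.166 = 0.11546 and P(data|¬H) = 0.179·0.179·0.821 = 0.026306.
Bayes: P(H|data) = 0.22·0.11546 / (0.22·0.11546 + 0.78·0.026306) = 0.025402/0.045920 = 0.5532.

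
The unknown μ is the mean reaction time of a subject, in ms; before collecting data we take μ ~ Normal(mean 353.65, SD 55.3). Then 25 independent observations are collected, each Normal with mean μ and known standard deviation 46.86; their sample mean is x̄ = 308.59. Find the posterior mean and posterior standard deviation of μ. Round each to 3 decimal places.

Posterior mean ≈ 309.848; posterior SD ≈ 9.240

With known σ, the Normal prior is conjugate. Weight on the data is w = (n/σ²)/(n/σ² + 1/τ₀²) = 0.0113851/(0.0113851+0.00032700) = 0.97208.
Posterior mean = w·x̄ + (1−w)·μ₀ = 0.97208·308.59 + 0.027920·353.65 = 309.848. Posterior variance = 1/(0.0113851+0.00032700) = 85.3820, so SD = 9.240.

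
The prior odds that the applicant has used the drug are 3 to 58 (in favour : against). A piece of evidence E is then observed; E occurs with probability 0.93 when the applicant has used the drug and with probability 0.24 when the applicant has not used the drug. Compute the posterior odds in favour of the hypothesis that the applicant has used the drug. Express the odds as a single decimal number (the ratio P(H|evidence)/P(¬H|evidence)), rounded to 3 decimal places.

Prior odds = 3/58 = 0.051724.
Likelihood ratio for E = 0.93/0.24 = 3.8750.
Posterior odds = prior odds × LR = 0.20043.

Posterior odds ≈ 0.200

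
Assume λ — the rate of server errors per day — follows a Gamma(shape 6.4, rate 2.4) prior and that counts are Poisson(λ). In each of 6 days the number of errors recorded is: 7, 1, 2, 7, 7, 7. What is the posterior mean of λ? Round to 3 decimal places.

The Poisson likelihood adds the total count to the shape and the number of exposure periods to the rate. Here ∑xᵢ = 31 and n = 6, so shape 6.4→37.4 and rate 2.4→8.4.
Posterior mean = shape/rate = 37.4/8.4 = 4.452.

Posterior mean ≈ 4.452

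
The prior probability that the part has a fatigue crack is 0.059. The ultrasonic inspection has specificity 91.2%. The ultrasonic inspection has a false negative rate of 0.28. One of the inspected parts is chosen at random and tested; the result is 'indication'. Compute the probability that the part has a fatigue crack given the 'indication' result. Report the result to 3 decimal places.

Write H for 'the part has a fatigue crack'. Prior odds H:¬H = 0.059/0.941 = 0.062699. For the 'indication' outcome, the likelihood ratio is 0.72/0.088 = 8.1818.
Posterior odds = 0.062699 × 8.1818 = 0.51299, so P(H|E) = 0.51299/(1+0.51299) = 0.339.

P(H | E) ≈ 0.339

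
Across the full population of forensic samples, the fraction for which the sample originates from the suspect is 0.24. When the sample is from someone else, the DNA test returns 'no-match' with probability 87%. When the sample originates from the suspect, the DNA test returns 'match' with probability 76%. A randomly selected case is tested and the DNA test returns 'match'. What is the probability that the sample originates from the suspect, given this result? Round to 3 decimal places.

P(H | E) ≈ 0.649

Write H for 'the sample originates from the suspect'. Prior odds H:¬H = 0.24/0.76 = 0.31579. For the 'match' outcome, the likelihood ratio is 0.76/0.13 = 5.8462.
Posterior odds = 0.31579 × 5.8462 = 1.8462, so P(H|E) = 1.8462/(1+1.8462) = 0.649.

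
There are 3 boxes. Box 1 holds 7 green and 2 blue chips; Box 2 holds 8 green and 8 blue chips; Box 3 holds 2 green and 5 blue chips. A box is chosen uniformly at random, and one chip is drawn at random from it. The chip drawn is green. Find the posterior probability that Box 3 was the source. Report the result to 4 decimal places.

Tabulate prior·likelihood by source: [1] prior 0.333333, lik 0.7778, product 0.2593; [2] prior 0.333333, lik 0.5, product 0.1667; [3] prior 0.333333, lik 0.2857, product 0.09524.
Normalizing constant = 0.52116; the posterior for Box 3 is its product over the sum, 0.09524/0.52116 = 0.1827.

Posterior probability ≈ 0.1827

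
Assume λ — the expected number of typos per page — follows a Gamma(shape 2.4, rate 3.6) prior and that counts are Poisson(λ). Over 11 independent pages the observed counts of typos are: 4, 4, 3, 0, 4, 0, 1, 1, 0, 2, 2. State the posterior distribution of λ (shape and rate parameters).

Total count ∑xᵢ = 21 over n = 11 pages.
Gamma is conjugate to the Poisson likelihood: posterior is Gamma(shape = 2.4+21 = 23.4, rate = 3.6+11 = 14.6).

Posterior: Gamma(shape=23.4, rate=14.6)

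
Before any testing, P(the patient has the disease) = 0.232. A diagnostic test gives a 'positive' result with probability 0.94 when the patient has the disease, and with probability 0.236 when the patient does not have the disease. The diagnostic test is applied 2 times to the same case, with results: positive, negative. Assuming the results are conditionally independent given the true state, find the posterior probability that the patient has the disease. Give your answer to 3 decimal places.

Let H be the event that the patient has the disease; start with P(H) = 0.232. P('positive'|H) = 0.94, P('positive'|¬H) = 0.236.
Update on result 1 ('positive'): P(H) ← 0.94·0.2320 / (0.94·0.2320 + 0.236·0.7680) = 0.21808/0.39933 = 0.5461.
Update on result 2 ('negative'): P(H) ← 0.06·0.5461 / (0.06·0.5461 + 0.764·0.4539) = 0.032767/0.37953 = 0.0863.

Posterior P(H) ≈ 0.086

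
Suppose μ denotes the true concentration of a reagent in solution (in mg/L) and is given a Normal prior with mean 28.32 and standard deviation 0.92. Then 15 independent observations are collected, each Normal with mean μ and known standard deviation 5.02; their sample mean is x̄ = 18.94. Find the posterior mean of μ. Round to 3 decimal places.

Prior precision 1/τ₀² = 1/0.92² = 1.18147; data precision n/σ² = 15/5.02² = 0.595229.
Posterior precision = 1.18147 + 0.595229 = 1.77670.
Posterior mean = (1.18147·28.32 + 0.595229·18.94) / 1.77670 = 25.178.

Posterior mean ≈ 25.178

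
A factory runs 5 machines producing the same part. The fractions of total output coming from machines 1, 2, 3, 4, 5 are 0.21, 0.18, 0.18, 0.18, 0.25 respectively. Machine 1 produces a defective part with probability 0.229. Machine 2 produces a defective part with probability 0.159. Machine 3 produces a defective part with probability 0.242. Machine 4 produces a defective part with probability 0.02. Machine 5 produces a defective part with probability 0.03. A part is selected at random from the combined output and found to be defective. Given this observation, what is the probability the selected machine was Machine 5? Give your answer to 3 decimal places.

Posterior probability ≈ 0.057

P(defective|M1) = 0.229; P(defective|M2) = 0.159; P(defective|M3) = 0.242; P(defective|M4) = 0.02; P(defective|M5) = 0.03.
Prior × likelihood for each source: 0.21·0.229=0.04809, 0.18·0.159=0.02862, 0.18·0.242=0.04356, 0.18·0.02=0.003600, 0.25·0.03=0.007500. Summing gives P(defective) = 0.13137.
P(Machine 5 | defective) = 0.007500 / 0.13137 = 0.057.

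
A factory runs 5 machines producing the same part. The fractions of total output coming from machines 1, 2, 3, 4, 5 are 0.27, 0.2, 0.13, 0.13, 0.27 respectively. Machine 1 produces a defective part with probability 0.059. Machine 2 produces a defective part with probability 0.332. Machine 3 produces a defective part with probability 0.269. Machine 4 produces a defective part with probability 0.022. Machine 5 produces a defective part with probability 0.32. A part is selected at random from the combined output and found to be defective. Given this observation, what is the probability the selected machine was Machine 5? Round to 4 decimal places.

Posterior probability ≈ 0.4183

P(defective|M1) = 0.059; P(defective|M2) = 0.332; P(defective|M3) = 0.269; P(defective|M4) = 0.022; P(defective|M5) = 0.32.
Prior × likelihood for each source: 0.27·0.059=0.01593, 0.2·0.332=0.06640, 0.13·0.269=0.03497, 0.13·0.022=0.002860, 0.27·0.32=0.08640. Summing gives P(defective) = 0.20656.
P(Machine 5 | defective) = 0.08640 / 0.20656 = 0.4183.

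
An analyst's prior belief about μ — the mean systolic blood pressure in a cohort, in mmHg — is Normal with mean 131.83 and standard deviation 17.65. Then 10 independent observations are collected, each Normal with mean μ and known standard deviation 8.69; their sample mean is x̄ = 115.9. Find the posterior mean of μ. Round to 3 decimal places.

With known σ, the Normal prior is conjugate. Weight on the data is w = (n/σ²)/(n/σ² + 1/τ₀²) = 0.132422/(0.132422+0.00321004) = 0.97633.
Posterior mean = w·x̄ + (1−w)·μ₀ = 0.97633·115.9 + 0.023667·131.83 = 116.277.

Posterior mean ≈ 116.277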